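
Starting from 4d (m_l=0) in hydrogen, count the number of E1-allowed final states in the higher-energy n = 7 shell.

E1 requires Δl = ±1, so l_f ∈ {1, 3}; with 0 ≤ l_f ≤ n_f−1 = 6, the allowed l_f values are {1, 3}.
For l_f = 1: m_f ∈ {m_i−1, m_i, m_i+1} ∩ [−1, 1] = {-1, 0, 1} → 3 states.
For l_f = 3: m_f ∈ {m_i−1, m_i, m_i+1} ∩ [−3, 3] = {-1, 0, 1} → 3 states.
Total: 6.

6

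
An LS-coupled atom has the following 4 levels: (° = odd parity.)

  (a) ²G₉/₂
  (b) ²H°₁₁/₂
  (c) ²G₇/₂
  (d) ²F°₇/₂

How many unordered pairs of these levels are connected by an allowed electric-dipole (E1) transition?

3

(a)–(b): allowed.
(a)–(c): forbidden (parity).
(a)–(d): allowed.
(b)–(c): forbidden (ΔJ).
(b)–(d): forbidden (parity, ΔL, ΔJ).
(c)–(d): allowed.
Allowed pairs: 3 of 6.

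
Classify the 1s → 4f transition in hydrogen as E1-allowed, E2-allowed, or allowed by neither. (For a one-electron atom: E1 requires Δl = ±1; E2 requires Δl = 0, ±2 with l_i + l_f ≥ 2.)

Δl = 3 − 0 = +3; l_i + l_f = 3.
E1 (Δl = ±1): not satisfied.
E2 (Δl = 0,±2, l_i+l_f ≥ 2): not satisfied.

neither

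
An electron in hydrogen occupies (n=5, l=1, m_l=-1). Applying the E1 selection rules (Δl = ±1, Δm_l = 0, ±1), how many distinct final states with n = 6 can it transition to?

4

E1 requires Δl = ±1, so l_f ∈ {0, 2}; with 0 ≤ l_f ≤ n_f−1 = 5, the allowed l_f values are {0, 2}.
For l_f = 0: m_f ∈ {m_i−1, m_i, m_i+1} ∩ [−0, 0] = {0} → 1 state.
For l_f = 2: m_f ∈ {m_i−1, m_i, m_i+1} ∩ [−2, 2] = {-2, -1, 0} → 3 states.
Total: 4.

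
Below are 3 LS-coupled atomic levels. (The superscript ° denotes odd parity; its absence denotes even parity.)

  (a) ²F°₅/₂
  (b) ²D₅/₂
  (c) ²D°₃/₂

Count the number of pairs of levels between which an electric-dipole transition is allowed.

2

(a)–(b): allowed.
(a)–(c): forbidden (parity).
(b)–(c): allowed.
Allowed pairs: 2 of 3.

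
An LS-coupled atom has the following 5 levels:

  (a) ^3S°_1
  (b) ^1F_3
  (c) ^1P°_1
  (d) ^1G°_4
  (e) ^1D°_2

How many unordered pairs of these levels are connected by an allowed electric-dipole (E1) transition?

(a)–(b): forbidden (ΔS, ΔL, ΔJ).
(a)–(c): forbidden (parity, ΔS).
(a)–(d): forbidden (parity, ΔS, ΔL, ΔJ).
(a)–(e): forbidden (parity, ΔS, ΔL).
(b)–(c): forbidden (ΔL, ΔJ).
(b)–(d): allowed.
(b)–(e): allowed.
(c)–(d): forbidden (parity, ΔL, ΔJ).
(c)–(e): forbidden (parity).
(d)–(e): forbidden (parity, ΔL, ΔJ).
Allowed pairs: 2 of 10.

2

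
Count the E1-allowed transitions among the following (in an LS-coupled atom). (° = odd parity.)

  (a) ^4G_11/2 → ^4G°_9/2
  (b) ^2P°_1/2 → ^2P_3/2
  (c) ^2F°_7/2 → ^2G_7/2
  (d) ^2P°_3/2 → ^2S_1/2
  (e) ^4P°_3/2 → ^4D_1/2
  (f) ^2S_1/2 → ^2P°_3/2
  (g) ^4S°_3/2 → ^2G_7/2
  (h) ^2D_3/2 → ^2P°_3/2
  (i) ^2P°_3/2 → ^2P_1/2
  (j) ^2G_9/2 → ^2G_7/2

8

(a) allowed
(b) allowed
(c) allowed
(d) allowed
(e) allowed
(f) allowed
(g) forbidden (ΔS, ΔL, ΔJ fail)
(h) allowed
(i) allowed
(j) forbidden (parity fails)
Total allowed: 8 of 10.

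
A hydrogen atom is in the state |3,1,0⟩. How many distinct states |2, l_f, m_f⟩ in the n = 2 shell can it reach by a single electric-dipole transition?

E1 requires Δl = ±1, so l_f ∈ {0, 2}; with 0 ≤ l_f ≤ n_f−1 = 1, the allowed l_f values are {0}.
For l_f = 0: m_f ∈ {m_i−1, m_i, m_i+1} ∩ [−0, 0] = {0} → 1 state.
Total: 1.

1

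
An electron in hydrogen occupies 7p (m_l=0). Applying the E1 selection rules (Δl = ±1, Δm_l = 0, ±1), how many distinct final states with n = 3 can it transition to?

4

E1 requires Δl = ±1, so l_f ∈ {0, 2}; with 0 ≤ l_f ≤ n_f−1 = 2, the allowed l_f values are {0, 2}.
For l_f = 0: m_f ∈ {m_i−1, m_i, m_i+1} ∩ [−0, 0] = {0} → 1 state.
For l_f = 2: m_f ∈ {m_i−1, m_i, m_i+1} ∩ [−2, 2] = {-1, 0, 1} → 3 states.
Total: 4.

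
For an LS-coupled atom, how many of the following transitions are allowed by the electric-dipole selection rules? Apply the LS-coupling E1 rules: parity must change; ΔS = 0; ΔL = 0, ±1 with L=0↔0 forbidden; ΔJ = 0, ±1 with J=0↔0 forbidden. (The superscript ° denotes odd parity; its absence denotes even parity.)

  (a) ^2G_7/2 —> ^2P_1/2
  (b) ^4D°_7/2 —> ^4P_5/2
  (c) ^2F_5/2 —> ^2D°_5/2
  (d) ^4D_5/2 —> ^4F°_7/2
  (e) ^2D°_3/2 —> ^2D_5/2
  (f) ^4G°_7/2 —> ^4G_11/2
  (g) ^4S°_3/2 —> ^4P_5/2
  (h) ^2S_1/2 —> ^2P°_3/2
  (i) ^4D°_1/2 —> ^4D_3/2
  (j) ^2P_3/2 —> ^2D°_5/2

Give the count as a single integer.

8

(a) forbidden (parity, ΔL, ΔJ fail)
(b) allowed
(c) allowed
(d) allowed
(e) allowed
(f) forbidden (ΔJ fails)
(g) allowed
(h) allowed
(i) allowed
(j) allowed
Total allowed: 8 of 10.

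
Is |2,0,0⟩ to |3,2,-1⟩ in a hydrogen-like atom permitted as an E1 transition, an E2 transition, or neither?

Δl = 2 − 0 = +2; l_i + l_f = 2.
Δm_l = -1.
E1 (Δl = ±1, |Δm_l| ≤ 1): not satisfied.
E2 (Δl = 0,±2, l_i+l_f ≥ 2, |Δm_l| ≤ 2): satisfied.

E2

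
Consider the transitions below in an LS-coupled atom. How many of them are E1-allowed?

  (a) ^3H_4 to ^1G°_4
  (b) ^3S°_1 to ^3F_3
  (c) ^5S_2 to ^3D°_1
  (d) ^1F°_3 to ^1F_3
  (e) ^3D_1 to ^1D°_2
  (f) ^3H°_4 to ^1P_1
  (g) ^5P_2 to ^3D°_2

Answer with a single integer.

1

(a) forbidden (ΔS fails)
(b) forbidden (ΔL, ΔJ fail)
(c) forbidden (ΔS, ΔL fail)
(d) allowed
(e) forbidden (ΔS fails)
(f) forbidden (ΔS, ΔL, ΔJ fail)
(g) forbidden (ΔS fails)
Total allowed: 1 of 7.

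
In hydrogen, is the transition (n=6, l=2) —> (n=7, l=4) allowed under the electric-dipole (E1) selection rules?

l: 2 → 4 (Δl = +2). Δl = ±1 fails.
The transition is electric-dipole forbidden.

forbidden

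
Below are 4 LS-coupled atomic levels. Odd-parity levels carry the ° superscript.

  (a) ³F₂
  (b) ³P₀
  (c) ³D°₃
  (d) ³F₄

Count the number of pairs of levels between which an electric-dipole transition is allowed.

(a)–(b): forbidden (parity, ΔL, ΔJ).
(a)–(c): allowed.
(a)–(d): forbidden (parity, ΔJ).
(b)–(c): forbidden (ΔJ).
(b)–(d): forbidden (parity, ΔL, ΔJ).
(c)–(d): allowed.
Allowed pairs: 2 of 6.

2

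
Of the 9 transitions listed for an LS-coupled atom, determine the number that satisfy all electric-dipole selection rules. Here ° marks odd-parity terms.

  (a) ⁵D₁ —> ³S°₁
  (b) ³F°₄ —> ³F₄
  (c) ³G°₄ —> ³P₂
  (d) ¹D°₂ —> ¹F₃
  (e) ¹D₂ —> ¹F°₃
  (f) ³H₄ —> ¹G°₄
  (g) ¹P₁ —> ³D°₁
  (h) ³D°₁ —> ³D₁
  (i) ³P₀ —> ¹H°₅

4

(a) forbidden (ΔS, ΔL fail)
(b) allowed
(c) forbidden (ΔL, ΔJ fail)
(d) allowed
(e) allowed
(f) forbidden (ΔS fails)
(g) forbidden (ΔS fails)
(h) allowed
(i) forbidden (ΔS, ΔL, ΔJ fail)
Total allowed: 4 of 9.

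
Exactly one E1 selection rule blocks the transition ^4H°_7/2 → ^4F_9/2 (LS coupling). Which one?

the ΔL = 0, ±1 rule

Reading off the term symbols: S 3/2→3/2, L 5→3, J 7/2→9/2, parity odd→even.
Parity must change: odd → even — ✓.
ΔS = 0: S: 3/2 → 3/2 — ✓.
ΔL = 0, ±1 (not L=0↔0): L: 5 → 3, ΔL = -2 — ✗.
ΔJ = 0, ±1 (not J=0↔0): J: 7/2 → 9/2, ΔJ = +1 — ✓.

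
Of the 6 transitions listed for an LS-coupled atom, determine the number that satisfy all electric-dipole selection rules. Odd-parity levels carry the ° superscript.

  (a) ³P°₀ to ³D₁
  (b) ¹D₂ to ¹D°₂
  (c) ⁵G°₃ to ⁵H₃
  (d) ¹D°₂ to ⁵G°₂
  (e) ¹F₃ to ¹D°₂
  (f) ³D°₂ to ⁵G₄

(a) allowed
(b) allowed
(c) allowed
(d) forbidden (parity, ΔS, ΔL fail)
(e) allowed
(f) forbidden (ΔS, ΔL, ΔJ fail)
Total allowed: 4 of 6.

4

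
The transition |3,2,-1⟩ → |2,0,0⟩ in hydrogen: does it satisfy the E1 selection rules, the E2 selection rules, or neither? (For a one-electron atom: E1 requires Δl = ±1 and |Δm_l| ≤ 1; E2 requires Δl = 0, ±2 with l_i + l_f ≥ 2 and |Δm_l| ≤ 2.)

Δl = 0 − 2 = -2; l_i + l_f = 2.
Δm_l = +1.
E1 (Δl = ±1, |Δm_l| ≤ 1): not satisfied.
E2 (Δl = 0,±2, l_i+l_f ≥ 2, |Δm_l| ≤ 2): satisfied.

E2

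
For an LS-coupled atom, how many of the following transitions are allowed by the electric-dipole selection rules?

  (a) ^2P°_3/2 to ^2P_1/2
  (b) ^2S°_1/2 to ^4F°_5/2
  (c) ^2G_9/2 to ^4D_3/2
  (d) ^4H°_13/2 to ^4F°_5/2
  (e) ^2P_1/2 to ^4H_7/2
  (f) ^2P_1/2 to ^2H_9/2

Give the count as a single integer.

(a) allowed
(b) forbidden (parity, ΔS, ΔL, ΔJ fail)
(c) forbidden (parity, ΔS, ΔL, ΔJ fail)
(d) forbidden (parity, ΔL, ΔJ fail)
(e) forbidden (parity, ΔS, ΔL, ΔJ fail)
(f) forbidden (parity, ΔL, ΔJ fail)
Total allowed: 1 of 6.

1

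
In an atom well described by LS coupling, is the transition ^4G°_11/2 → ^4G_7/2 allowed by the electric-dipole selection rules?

forbidden

Parity must change: odd → even — ✓.
ΔS = 0: S: 3/2 → 3/2 — ✓.
ΔL = 0, ±1 (not L=0↔0): L: 4 → 4, ΔL = +0 — ✓.
ΔJ = 0, ±1 (not J=0↔0): J: 11/2 → 7/2, ΔJ = -2 — ✗.
Rule(s) violated: ΔJ.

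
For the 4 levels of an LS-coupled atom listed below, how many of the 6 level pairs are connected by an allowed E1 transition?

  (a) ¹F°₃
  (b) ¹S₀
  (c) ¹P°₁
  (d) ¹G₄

2

(a)–(b): forbidden (ΔL, ΔJ).
(a)–(c): forbidden (parity, ΔL, ΔJ).
(a)–(d): allowed.
(b)–(c): allowed.
(b)–(d): forbidden (parity, ΔL, ΔJ).
(c)–(d): forbidden (ΔL, ΔJ).
Allowed pairs: 2 of 6.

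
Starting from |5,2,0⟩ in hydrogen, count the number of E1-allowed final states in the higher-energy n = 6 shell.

E1 requires Δl = ±1, so l_f ∈ {1, 3}; with 0 ≤ l_f ≤ n_f−1 = 5, the allowed l_f values are {1, 3}.
For l_f = 1: m_f ∈ {m_i−1, m_i, m_i+1} ∩ [−1, 1] = {-1, 0, 1} → 3 states.
For l_f = 3: m_f ∈ {m_i−1, m_i, m_i+1} ∩ [−3, 3] = {-1, 0, 1} → 3 states.
Total: 6.

6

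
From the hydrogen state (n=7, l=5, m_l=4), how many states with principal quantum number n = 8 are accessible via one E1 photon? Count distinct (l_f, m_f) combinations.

E1 requires Δl = ±1, so l_f ∈ {4, 6}; with 0 ≤ l_f ≤ n_f−1 = 7, the allowed l_f values are {4, 6}.
For l_f = 4: m_f ∈ {m_i−1, m_i, m_i+1} ∩ [−4, 4] = {3, 4} → 2 states.
For l_f = 6: m_f ∈ {m_i−1, m_i, m_i+1} ∩ [−6, 6] = {3, 4, 5} → 3 states.
Total: 5.

5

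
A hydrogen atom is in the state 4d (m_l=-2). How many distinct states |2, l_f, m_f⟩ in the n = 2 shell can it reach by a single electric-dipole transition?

E1 requires Δl = ±1, so l_f ∈ {1, 3}; with 0 ≤ l_f ≤ n_f−1 = 1, the allowed l_f values are {1}.
For l_f = 1: m_f ∈ {m_i−1, m_i, m_i+1} ∩ [−1, 1] = {-1} → 1 state.
Total: 1.

1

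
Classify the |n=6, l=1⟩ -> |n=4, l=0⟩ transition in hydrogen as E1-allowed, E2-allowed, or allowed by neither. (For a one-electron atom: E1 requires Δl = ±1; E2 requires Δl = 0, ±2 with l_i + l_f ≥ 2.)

E1

Δl = 0 − 1 = -1; l_i + l_f = 1.
E1 (Δl = ±1): satisfied.
E2 (Δl = 0,±2, l_i+l_f ≥ 2): not satisfied.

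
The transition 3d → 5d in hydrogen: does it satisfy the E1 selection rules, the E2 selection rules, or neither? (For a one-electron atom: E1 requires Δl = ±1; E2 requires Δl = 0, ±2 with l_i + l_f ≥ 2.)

Δl = 2 − 2 = +0; l_i + l_f = 4.
E1 (Δl = ±1): not satisfied.
E2 (Δl = 0,±2, l_i+l_f ≥ 2): satisfied.

E2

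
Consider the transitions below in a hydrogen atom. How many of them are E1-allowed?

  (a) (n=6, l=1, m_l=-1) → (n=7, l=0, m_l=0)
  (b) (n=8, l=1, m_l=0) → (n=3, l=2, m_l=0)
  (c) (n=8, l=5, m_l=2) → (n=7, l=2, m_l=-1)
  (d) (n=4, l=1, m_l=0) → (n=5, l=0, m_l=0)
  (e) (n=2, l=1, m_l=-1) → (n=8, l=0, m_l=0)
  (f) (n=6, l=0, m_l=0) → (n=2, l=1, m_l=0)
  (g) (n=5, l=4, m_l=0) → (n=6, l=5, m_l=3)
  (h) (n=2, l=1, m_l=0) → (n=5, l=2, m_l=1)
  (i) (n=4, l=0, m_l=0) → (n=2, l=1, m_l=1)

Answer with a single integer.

(a) allowed
(b) allowed
(c) forbidden — Δl = -3 (E1 requires Δl = ±1); Δm_l = -3 (E1 requires Δm_l = 0, ±1)
(d) allowed
(e) allowed
(f) allowed
(g) forbidden — Δm_l = +3 (E1 requires Δm_l = 0, ±1)
(h) allowed
(i) allowed
Total allowed: 7 of 9.

7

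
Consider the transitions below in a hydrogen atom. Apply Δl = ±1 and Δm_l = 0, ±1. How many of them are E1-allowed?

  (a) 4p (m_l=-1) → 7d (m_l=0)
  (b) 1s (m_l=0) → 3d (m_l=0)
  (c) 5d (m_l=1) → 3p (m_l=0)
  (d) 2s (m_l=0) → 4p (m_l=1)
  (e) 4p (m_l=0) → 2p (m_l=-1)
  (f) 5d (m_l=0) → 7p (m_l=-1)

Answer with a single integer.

4

(a) allowed
(b) forbidden — Δl = +2 (E1 requires Δl = ±1)
(c) allowed
(d) allowed
(e) forbidden — Δl = +0 (E1 requires Δl = ±1)
(f) allowed
Total allowed: 4 of 6.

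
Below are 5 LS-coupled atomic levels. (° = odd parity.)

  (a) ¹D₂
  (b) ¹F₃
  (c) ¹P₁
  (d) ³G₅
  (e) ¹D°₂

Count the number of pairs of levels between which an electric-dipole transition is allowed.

3

(a)–(b): forbidden (parity).
(a)–(c): forbidden (parity).
(a)–(d): forbidden (parity, ΔS, ΔL, ΔJ).
(a)–(e): allowed.
(b)–(c): forbidden (parity, ΔL, ΔJ).
(b)–(d): forbidden (parity, ΔS, ΔJ).
(b)–(e): allowed.
(c)–(d): forbidden (parity, ΔS, ΔL, ΔJ).
(c)–(e): allowed.
(d)–(e): forbidden (ΔS, ΔL, ΔJ).
Allowed pairs: 3 of 10.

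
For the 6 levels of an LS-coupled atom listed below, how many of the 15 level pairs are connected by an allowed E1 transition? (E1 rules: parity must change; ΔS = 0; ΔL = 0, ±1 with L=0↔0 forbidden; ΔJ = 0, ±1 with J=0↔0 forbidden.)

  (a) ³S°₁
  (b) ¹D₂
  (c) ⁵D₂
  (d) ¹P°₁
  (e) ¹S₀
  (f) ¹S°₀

(a)–(b): forbidden (ΔS, ΔL).
(a)–(c): forbidden (ΔS, ΔL).
(a)–(d): forbidden (parity, ΔS).
(a)–(e): forbidden (ΔS, ΔL).
(a)–(f): forbidden (parity, ΔS, ΔL).
(b)–(c): forbidden (parity, ΔS).
(b)–(d): allowed.
(b)–(e): forbidden (parity, ΔL, ΔJ).
(b)–(f): forbidden (ΔL, ΔJ).
(c)–(d): forbidden (ΔS).
(c)–(e): forbidden (parity, ΔS, ΔL, ΔJ).
(c)–(f): forbidden (ΔS, ΔL, ΔJ).
(d)–(e): allowed.
(d)–(f): forbidden (parity).
(e)–(f): forbidden (ΔL, ΔJ).
Allowed pairs: 2 of 15.

2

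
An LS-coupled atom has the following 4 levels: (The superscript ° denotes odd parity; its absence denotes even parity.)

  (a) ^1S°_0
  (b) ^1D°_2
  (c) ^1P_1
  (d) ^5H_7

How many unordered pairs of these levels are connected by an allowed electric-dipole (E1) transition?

2

(a)–(b): forbidden (parity, ΔL, ΔJ).
(a)–(c): allowed.
(a)–(d): forbidden (ΔS, ΔL, ΔJ).
(b)–(c): allowed.
(b)–(d): forbidden (ΔS, ΔL, ΔJ).
(c)–(d): forbidden (parity, ΔS, ΔL, ΔJ).
Allowed pairs: 2 of 6.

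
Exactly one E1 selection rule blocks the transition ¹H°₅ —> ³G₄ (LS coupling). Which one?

ΔS = 0: S: 0 → 1 — violated.
ΔL = 0, ±1 (not L=0↔0): L: 5 → 4, ΔL = -1 — satisfied.
Parity must change: odd → even — satisfied.
ΔJ = 0, ±1 (not J=0↔0): J: 5 → 4, ΔJ = -1 — satisfied.

the ΔS = 0 rule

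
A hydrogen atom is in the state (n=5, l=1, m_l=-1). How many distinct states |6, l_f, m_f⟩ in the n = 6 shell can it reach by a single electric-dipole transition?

4

E1 requires Δl = ±1, so l_f ∈ {0, 2}; with 0 ≤ l_f ≤ n_f−1 = 5, the allowed l_f values are {0, 2}.
For l_f = 0: m_f ∈ {m_i−1, m_i, m_i+1} ∩ [−0, 0] = {0} → 1 state.
For l_f = 2: m_f ∈ {m_i−1, m_i, m_i+1} ∩ [−2, 2] = {-2, -1, 0} → 3 states.
Total: 4.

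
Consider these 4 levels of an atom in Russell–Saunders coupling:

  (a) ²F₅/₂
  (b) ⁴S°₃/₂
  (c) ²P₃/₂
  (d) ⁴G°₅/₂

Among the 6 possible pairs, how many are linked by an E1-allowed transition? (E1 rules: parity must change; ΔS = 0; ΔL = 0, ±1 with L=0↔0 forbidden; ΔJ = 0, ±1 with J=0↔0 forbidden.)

0

(a)–(b): forbidden (ΔS, ΔL).
(a)–(c): forbidden (parity, ΔL).
(a)–(d): forbidden (ΔS).
(b)–(c): forbidden (ΔS).
(b)–(d): forbidden (parity, ΔL).
(c)–(d): forbidden (ΔS, ΔL).
Allowed pairs: 0 of 6.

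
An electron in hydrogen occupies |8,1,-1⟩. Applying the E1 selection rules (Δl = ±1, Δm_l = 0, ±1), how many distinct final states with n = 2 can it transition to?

1

E1 requires Δl = ±1, so l_f ∈ {0, 2}; with 0 ≤ l_f ≤ n_f−1 = 1, the allowed l_f values are {0}.
For l_f = 0: m_f ∈ {m_i−1, m_i, m_i+1} ∩ [−0, 0] = {0} → 1 state.
Total: 1.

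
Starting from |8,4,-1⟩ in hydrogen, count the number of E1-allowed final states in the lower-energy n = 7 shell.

E1 requires Δl = ±1, so l_f ∈ {3, 5}; with 0 ≤ l_f ≤ n_f−1 = 6, the allowed l_f values are {3, 5}.
For l_f = 3: m_f ∈ {m_i−1, m_i, m_i+1} ∩ [−3, 3] = {-2, -1, 0} → 3 states.
For l_f = 5: m_f ∈ {m_i−1, m_i, m_i+1} ∩ [−5, 5] = {-2, -1, 0} → 3 states.
Total: 6.

6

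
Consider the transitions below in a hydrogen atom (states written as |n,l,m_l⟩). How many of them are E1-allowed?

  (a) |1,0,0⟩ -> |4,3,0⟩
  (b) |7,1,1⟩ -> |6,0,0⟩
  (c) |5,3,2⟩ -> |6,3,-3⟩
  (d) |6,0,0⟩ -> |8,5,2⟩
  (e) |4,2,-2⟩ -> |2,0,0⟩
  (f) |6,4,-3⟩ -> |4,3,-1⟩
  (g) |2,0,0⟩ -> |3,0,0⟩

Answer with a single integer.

1

(a) forbidden — Δl = +3 (E1 requires Δl = ±1)
(b) allowed
(c) forbidden — Δl = +0 (E1 requires Δl = ±1); Δm_l = -5 (E1 requires Δm_l = 0, ±1)
(d) forbidden — Δl = +5 (E1 requires Δl = ±1); Δm_l = +2 (E1 requires Δm_l = 0, ±1)
(e) forbidden — Δl = -2 (E1 requires Δl = ±1); Δm_l = +2 (E1 requires Δm_l = 0, ±1)
(f) forbidden — Δm_l = +2 (E1 requires Δm_l = 0, ±1)
(g) forbidden — Δl = +0 (E1 requires Δl = ±1)
Total allowed: 1 of 7.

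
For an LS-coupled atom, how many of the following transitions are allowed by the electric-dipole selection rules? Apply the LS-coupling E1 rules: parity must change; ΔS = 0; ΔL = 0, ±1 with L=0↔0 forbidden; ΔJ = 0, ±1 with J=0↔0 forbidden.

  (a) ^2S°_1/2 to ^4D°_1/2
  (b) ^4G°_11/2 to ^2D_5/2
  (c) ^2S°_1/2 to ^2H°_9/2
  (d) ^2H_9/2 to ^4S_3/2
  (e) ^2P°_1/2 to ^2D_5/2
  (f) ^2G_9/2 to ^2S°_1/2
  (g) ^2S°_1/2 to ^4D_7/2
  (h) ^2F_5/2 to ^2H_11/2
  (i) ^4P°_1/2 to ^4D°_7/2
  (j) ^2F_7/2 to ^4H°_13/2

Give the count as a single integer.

0

(a) forbidden (parity, ΔS, ΔL fail)
(b) forbidden (ΔS, ΔL, ΔJ fail)
(c) forbidden (parity, ΔL, ΔJ fail)
(d) forbidden (parity, ΔS, ΔL, ΔJ fail)
(e) forbidden (ΔJ fails)
(f) forbidden (ΔL, ΔJ fail)
(g) forbidden (ΔS, ΔL, ΔJ fail)
(h) forbidden (parity, ΔL, ΔJ fail)
(i) forbidden (parity, ΔJ fail)
(j) forbidden (ΔS, ΔL, ΔJ fail)
Total allowed: 0 of 10.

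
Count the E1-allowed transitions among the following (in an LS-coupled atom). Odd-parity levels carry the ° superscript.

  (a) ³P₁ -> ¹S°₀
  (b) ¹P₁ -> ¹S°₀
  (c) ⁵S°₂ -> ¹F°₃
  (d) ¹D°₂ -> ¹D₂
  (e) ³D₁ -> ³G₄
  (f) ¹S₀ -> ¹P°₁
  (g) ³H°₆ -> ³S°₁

(a) forbidden (ΔS fails)
(b) allowed
(c) forbidden (parity, ΔS, ΔL fail)
(d) allowed
(e) forbidden (parity, ΔL, ΔJ fail)
(f) allowed
(g) forbidden (parity, ΔL, ΔJ fail)
Total allowed: 3 of 7.

3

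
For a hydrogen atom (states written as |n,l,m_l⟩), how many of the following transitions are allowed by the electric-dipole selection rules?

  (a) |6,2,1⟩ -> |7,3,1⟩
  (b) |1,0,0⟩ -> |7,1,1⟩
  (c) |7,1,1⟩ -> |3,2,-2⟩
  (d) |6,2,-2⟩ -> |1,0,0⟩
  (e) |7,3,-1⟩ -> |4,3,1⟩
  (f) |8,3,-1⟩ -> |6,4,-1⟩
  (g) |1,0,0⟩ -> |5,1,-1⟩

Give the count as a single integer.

4

(a) allowed
(b) allowed
(c) forbidden — Δm_l = -3 (E1 requires Δm_l = 0, ±1)
(d) forbidden — Δl = -2 (E1 requires Δl = ±1); Δm_l = +2 (E1 requires Δm_l = 0, ±1)
(e) forbidden — Δl = +0 (E1 requires Δl = ±1); Δm_l = +2 (E1 requires Δm_l = 0, ±1)
(f) allowed
(g) allowed
Total allowed: 4 of 7.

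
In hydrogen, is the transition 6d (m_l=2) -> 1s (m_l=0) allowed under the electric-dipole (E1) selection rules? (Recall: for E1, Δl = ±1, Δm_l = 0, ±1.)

Δl = 0 − 2 = -2; the E1 rule Δl = ±1 is fails.
Δm_l = 0 − (2) = -2. E1 requires Δm_l = 0, ±1: fails.
The transition is electric-dipole forbidden.

forbidden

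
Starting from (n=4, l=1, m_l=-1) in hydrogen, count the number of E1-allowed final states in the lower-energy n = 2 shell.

E1 requires Δl = ±1, so l_f ∈ {0, 2}; with 0 ≤ l_f ≤ n_f−1 = 1, the allowed l_f values are {0}.
For l_f = 0: m_f ∈ {m_i−1, m_i, m_i+1} ∩ [−0, 0] = {0} → 1 state.
Total: 1.

1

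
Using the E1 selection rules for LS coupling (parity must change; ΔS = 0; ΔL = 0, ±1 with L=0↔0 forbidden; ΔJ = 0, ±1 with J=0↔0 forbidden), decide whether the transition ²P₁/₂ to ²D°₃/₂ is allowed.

allowed

Parity must change: even → odd — ✓.
ΔJ = 0, ±1 (not J=0↔0): J: 1/2 → 3/2, ΔJ = +1 — ✓.
ΔL = 0, ±1 (not L=0↔0): L: 1 → 2, ΔL = +1 — ✓.
ΔS = 0: S: 1/2 → 1/2 — ✓.
All four E1 rules are satisfied.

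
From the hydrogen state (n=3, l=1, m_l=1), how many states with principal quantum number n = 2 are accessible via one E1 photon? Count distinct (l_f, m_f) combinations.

1

E1 requires Δl = ±1, so l_f ∈ {0, 2}; with 0 ≤ l_f ≤ n_f−1 = 1, the allowed l_f values are {0}.
For l_f = 0: m_f ∈ {m_i−1, m_i, m_i+1} ∩ [−0, 0] = {0} → 1 state.
Total: 1.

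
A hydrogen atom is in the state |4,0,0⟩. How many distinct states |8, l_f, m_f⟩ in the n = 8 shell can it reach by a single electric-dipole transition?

3

E1 requires Δl = ±1, so l_f ∈ {-1, 1}; with 0 ≤ l_f ≤ n_f−1 = 7, the allowed l_f values are {1}.
For l_f = 1: m_f ∈ {m_i−1, m_i, m_i+1} ∩ [−1, 1] = {-1, 0, 1} → 3 states.
Total: 3.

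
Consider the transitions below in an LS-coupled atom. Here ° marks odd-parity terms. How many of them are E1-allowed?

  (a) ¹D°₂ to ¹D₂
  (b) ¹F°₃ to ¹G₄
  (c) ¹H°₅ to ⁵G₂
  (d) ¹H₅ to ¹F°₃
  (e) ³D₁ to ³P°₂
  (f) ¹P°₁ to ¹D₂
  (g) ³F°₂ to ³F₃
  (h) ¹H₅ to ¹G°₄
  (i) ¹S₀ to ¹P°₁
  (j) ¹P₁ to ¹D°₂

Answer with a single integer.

8

(a) allowed
(b) allowed
(c) forbidden (ΔS, ΔJ fail)
(d) forbidden (ΔL, ΔJ fail)
(e) allowed
(f) allowed
(g) allowed
(h) allowed
(i) allowed
(j) allowed
Total allowed: 8 of 10.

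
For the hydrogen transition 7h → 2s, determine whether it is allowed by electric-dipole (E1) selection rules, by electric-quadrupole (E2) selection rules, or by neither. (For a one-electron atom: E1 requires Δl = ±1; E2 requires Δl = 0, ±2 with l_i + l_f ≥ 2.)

neither

Δl = 0 − 5 = -5; l_i + l_f = 5.
E1 (Δl = ±1): not satisfied.
E2 (Δl = 0,±2, l_i+l_f ≥ 2): not satisfied.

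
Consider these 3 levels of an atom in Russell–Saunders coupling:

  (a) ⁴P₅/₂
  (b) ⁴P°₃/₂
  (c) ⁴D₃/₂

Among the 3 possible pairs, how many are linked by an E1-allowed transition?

(a)–(b): allowed.
(a)–(c): forbidden (parity).
(b)–(c): allowed.
Allowed pairs: 2 of 3.

2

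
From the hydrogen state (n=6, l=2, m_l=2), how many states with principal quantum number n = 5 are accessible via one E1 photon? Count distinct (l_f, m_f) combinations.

E1 requires Δl = ±1, so l_f ∈ {1, 3}; with 0 ≤ l_f ≤ n_f−1 = 4, the allowed l_f values are {1, 3}.
For l_f = 1: m_f ∈ {m_i−1, m_i, m_i+1} ∩ [−1, 1] = {1} → 1 state.
For l_f = 3: m_f ∈ {m_i−1, m_i, m_i+1} ∩ [−3, 3] = {1, 2, 3} → 3 states.
Total: 4.

4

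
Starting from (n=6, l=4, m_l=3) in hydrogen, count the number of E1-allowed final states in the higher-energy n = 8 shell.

5

E1 requires Δl = ±1, so l_f ∈ {3, 5}; with 0 ≤ l_f ≤ n_f−1 = 7, the allowed l_f values are {3, 5}.
For l_f = 3: m_f ∈ {m_i−1, m_i, m_i+1} ∩ [−3, 3] = {2, 3} → 2 states.
For l_f = 5: m_f ∈ {m_i−1, m_i, m_i+1} ∩ [−5, 5] = {2, 3, 4} → 3 states.
Total: 5.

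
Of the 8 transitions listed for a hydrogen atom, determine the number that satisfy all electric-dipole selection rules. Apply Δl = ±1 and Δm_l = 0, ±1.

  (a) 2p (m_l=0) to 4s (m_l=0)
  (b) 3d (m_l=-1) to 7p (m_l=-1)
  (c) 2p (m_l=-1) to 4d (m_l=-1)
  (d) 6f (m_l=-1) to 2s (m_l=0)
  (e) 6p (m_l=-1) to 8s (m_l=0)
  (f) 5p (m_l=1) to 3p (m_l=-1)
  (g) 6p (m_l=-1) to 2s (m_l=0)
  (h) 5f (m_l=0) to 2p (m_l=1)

(a) allowed
(b) allowed
(c) allowed
(d) forbidden — Δl = -3 (E1 requires Δl = ±1)
(e) allowed
(f) forbidden — Δl = +0 (E1 requires Δl = ±1); Δm_l = -2 (E1 requires Δm_l = 0, ±1)
(g) allowed
(h) forbidden — Δl = -2 (E1 requires Δl = ±1)
Total allowed: 5 of 8.

5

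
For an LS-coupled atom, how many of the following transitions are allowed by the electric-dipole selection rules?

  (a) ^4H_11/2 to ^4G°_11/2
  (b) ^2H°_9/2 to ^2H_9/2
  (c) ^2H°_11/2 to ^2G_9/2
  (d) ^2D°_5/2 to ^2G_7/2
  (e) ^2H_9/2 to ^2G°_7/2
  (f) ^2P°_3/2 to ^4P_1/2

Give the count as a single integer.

(a) allowed
(b) allowed
(c) allowed
(d) forbidden (ΔL fails)
(e) allowed
(f) forbidden (ΔS fails)
Total allowed: 4 of 6.

4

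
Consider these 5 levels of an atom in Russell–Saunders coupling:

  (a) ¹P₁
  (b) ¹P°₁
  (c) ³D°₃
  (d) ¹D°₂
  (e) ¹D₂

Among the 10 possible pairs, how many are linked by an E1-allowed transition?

(a)–(b): allowed.
(a)–(c): forbidden (ΔS, ΔJ).
(a)–(d): allowed.
(a)–(e): forbidden (parity).
(b)–(c): forbidden (parity, ΔS, ΔJ).
(b)–(d): forbidden (parity).
(b)–(e): allowed.
(c)–(d): forbidden (parity, ΔS).
(c)–(e): forbidden (ΔS).
(d)–(e): allowed.
Allowed pairs: 4 of 10.

4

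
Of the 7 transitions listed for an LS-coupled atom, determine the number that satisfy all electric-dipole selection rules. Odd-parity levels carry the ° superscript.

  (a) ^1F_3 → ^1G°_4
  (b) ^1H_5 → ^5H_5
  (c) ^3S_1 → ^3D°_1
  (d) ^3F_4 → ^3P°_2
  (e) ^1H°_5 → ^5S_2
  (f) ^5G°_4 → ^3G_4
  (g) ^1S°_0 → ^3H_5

(a) allowed
(b) forbidden (parity, ΔS fail)
(c) forbidden (ΔL fails)
(d) forbidden (ΔL, ΔJ fail)
(e) forbidden (ΔS, ΔL, ΔJ fail)
(f) forbidden (ΔS fails)
(g) forbidden (ΔS, ΔL, ΔJ fail)
Total allowed: 1 of 7.

1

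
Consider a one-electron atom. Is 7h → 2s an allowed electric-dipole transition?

Initial l = 5, final l = 0, so Δl = -5. E1 requires Δl = ±1: fails.
The transition is electric-dipole forbidden.

forbidden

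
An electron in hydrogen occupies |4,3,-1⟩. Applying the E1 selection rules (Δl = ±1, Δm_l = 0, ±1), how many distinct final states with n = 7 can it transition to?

E1 requires Δl = ±1, so l_f ∈ {2, 4}; with 0 ≤ l_f ≤ n_f−1 = 6, the allowed l_f values are {2, 4}.
For l_f = 2: m_f ∈ {m_i−1, m_i, m_i+1} ∩ [−2, 2] = {-2, -1, 0} → 3 states.
For l_f = 4: m_f ∈ {m_i−1, m_i, m_i+1} ∩ [−4, 4] = {-2, -1, 0} → 3 states.
Total: 6.

6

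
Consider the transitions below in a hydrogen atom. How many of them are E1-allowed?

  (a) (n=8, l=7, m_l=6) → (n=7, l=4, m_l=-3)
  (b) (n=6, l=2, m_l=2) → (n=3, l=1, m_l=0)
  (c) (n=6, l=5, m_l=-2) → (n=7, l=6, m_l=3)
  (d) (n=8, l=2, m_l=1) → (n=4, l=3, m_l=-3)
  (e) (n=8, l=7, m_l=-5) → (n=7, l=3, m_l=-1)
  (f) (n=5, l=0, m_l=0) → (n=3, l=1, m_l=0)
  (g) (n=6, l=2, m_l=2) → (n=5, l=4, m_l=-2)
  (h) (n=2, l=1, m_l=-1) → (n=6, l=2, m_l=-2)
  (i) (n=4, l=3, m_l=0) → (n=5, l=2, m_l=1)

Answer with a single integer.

3

(a) forbidden — Δl = -3 (E1 requires Δl = ±1); Δm_l = -9 (E1 requires Δm_l = 0, ±1)
(b) forbidden — Δm_l = -2 (E1 requires Δm_l = 0, ±1)
(c) forbidden — Δm_l = +5 (E1 requires Δm_l = 0, ±1)
(d) forbidden — Δm_l = -4 (E1 requires Δm_l = 0, ±1)
(e) forbidden — Δl = -4 (E1 requires Δl = ±1); Δm_l = +4 (E1 requires Δm_l = 0, ±1)
(f) allowed
(g) forbidden — Δl = +2 (E1 requires Δl = ±1); Δm_l = -4 (E1 requires Δm_l = 0, ±1)
(h) allowed
(i) allowed
Total allowed: 3 of 9.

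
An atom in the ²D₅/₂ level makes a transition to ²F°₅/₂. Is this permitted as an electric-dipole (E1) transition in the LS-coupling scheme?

Parity must change: even → odd — ✓.
ΔS = 0: S: 1/2 → 1/2 — ✓.
ΔL = 0, ±1 (not L=0↔0): L: 2 → 3, ΔL = +1 — ✓.
ΔJ = 0, ±1 (not J=0↔0): J: 5/2 → 5/2, ΔJ = +0 — ✓.
All four E1 rules are satisfied.

allowed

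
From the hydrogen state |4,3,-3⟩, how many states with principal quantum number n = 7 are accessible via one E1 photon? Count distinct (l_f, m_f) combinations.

4

E1 requires Δl = ±1, so l_f ∈ {2, 4}; with 0 ≤ l_f ≤ n_f−1 = 6, the allowed l_f values are {2, 4}.
For l_f = 2: m_f ∈ {m_i−1, m_i, m_i+1} ∩ [−2, 2] = {-2} → 1 state.
For l_f = 4: m_f ∈ {m_i−1, m_i, m_i+1} ∩ [−4, 4] = {-4, -3, -2} → 3 states.
Total: 4.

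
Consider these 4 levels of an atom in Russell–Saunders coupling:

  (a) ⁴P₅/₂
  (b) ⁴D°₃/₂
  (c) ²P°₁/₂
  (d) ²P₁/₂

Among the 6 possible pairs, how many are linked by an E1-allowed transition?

2

(a)–(b): allowed.
(a)–(c): forbidden (ΔS, ΔJ).
(a)–(d): forbidden (parity, ΔS, ΔJ).
(b)–(c): forbidden (parity, ΔS).
(b)–(d): forbidden (ΔS).
(c)–(d): allowed.
Allowed pairs: 2 of 6.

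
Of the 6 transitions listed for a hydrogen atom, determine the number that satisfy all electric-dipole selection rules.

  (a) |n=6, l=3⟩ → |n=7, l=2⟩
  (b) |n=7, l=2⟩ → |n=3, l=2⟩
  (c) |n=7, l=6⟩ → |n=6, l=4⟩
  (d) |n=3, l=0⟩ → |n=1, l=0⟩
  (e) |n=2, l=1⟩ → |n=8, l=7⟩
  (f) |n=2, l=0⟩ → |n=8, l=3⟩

(a) allowed
(b) forbidden — Δl = +0 (E1 requires Δl = ±1)
(c) forbidden — Δl = -2 (E1 requires Δl = ±1)
(d) forbidden — Δl = +0 (E1 requires Δl = ±1)
(e) forbidden — Δl = +6 (E1 requires Δl = ±1)
(f) forbidden — Δl = +3 (E1 requires Δl = ±1)
Total allowed: 1 of 6.

1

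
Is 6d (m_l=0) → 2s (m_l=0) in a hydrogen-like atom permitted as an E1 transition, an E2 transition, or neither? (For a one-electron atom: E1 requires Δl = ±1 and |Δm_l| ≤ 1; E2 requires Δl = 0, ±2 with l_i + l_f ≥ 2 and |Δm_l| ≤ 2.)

Δl = 0 − 2 = -2; l_i + l_f = 2.
Δm_l = +0.
E1 (Δl = ±1, |Δm_l| ≤ 1): not satisfied.
E2 (Δl = 0,±2, l_i+l_f ≥ 2, |Δm_l| ≤ 2): satisfied.

E2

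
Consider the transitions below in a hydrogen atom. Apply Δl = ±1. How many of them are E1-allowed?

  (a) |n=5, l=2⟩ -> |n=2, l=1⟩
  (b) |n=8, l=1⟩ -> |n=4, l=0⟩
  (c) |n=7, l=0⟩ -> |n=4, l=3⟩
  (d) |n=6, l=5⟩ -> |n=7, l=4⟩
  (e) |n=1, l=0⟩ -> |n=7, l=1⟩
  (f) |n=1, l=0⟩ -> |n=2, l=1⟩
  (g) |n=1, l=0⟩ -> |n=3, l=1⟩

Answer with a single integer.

(a) allowed
(b) allowed
(c) forbidden — Δl = +3 (E1 requires Δl = ±1)
(d) allowed
(e) allowed
(f) allowed
(g) allowed
Total allowed: 6 of 7.

6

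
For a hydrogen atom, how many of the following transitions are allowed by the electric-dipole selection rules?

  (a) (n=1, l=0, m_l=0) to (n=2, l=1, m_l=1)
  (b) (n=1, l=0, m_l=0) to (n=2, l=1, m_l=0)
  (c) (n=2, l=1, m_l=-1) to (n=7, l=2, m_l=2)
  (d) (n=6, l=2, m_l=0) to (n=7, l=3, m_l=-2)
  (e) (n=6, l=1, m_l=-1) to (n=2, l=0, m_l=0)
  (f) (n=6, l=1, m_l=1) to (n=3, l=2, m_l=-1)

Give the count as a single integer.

3

(a) allowed
(b) allowed
(c) forbidden — Δm_l = +3 (E1 requires Δm_l = 0, ±1)
(d) forbidden — Δm_l = -2 (E1 requires Δm_l = 0, ±1)
(e) allowed
(f) forbidden — Δm_l = -2 (E1 requires Δm_l = 0, ±1)
Total allowed: 3 of 6.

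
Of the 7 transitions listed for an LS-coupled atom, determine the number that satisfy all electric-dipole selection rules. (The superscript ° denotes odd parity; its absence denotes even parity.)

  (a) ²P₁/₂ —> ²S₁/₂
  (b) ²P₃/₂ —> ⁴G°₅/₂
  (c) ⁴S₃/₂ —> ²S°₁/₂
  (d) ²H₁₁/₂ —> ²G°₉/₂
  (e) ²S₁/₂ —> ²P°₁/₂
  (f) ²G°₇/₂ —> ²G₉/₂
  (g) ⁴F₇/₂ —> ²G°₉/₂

3

(a) forbidden (parity fails)
(b) forbidden (ΔS, ΔL fail)
(c) forbidden (ΔS, ΔL fail)
(d) allowed
(e) allowed
(f) allowed
(g) forbidden (ΔS fails)
Total allowed: 3 of 7.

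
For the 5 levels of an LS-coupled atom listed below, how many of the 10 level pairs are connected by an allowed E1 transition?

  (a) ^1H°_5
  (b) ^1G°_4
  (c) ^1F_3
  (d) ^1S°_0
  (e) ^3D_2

1

(a)–(b): forbidden (parity).
(a)–(c): forbidden (ΔL, ΔJ).
(a)–(d): forbidden (parity, ΔL, ΔJ).
(a)–(e): forbidden (ΔS, ΔL, ΔJ).
(b)–(c): allowed.
(b)–(d): forbidden (parity, ΔL, ΔJ).
(b)–(e): forbidden (ΔS, ΔL, ΔJ).
(c)–(d): forbidden (ΔL, ΔJ).
(c)–(e): forbidden (parity, ΔS).
(d)–(e): forbidden (ΔS, ΔL, ΔJ).
Allowed pairs: 1 of 10.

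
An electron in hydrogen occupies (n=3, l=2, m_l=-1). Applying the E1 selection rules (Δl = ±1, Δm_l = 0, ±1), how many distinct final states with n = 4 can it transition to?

5

E1 requires Δl = ±1, so l_f ∈ {1, 3}; with 0 ≤ l_f ≤ n_f−1 = 3, the allowed l_f values are {1, 3}.
For l_f = 1: m_f ∈ {m_i−1, m_i, m_i+1} ∩ [−1, 1] = {-1, 0} → 2 states.
For l_f = 3: m_f ∈ {m_i−1, m_i, m_i+1} ∩ [−3, 3] = {-2, -1, 0} → 3 states.
Total: 5.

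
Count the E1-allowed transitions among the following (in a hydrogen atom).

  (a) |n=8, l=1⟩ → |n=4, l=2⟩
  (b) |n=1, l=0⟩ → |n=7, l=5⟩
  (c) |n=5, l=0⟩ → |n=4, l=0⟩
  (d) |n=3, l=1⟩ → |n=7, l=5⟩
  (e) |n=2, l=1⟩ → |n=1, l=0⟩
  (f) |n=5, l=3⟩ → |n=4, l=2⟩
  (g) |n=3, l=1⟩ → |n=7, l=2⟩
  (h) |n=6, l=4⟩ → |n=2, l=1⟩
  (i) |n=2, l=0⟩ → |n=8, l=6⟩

(a) allowed
(b) forbidden — Δl = +5 (E1 requires Δl = ±1)
(c) forbidden — Δl = +0 (E1 requires Δl = ±1)
(d) forbidden — Δl = +4 (E1 requires Δl = ±1)
(e) allowed
(f) allowed
(g) allowed
(h) forbidden — Δl = -3 (E1 requires Δl = ±1)
(i) forbidden — Δl = +6 (E1 requires Δl = ±1)
Total allowed: 4 of 9.

4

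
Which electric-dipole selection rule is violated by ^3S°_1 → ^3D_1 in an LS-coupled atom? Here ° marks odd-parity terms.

Initial level: S=1, L=0, J=1, parity odd. Final level: S=1, L=2, J=1, parity even.
ΔJ = 0, ±1 (not J=0↔0): J: 1 → 1, ΔJ = +0 — satisfied.
ΔL = 0, ±1 (not L=0↔0): L: 0 → 2, ΔL = +2 — violated.
ΔS = 0: S: 1 → 1 — satisfied.
Parity must change: odd → even — satisfied.

the ΔL = 0, ±1 rule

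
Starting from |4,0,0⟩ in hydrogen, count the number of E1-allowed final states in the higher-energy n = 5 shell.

E1 requires Δl = ±1, so l_f ∈ {-1, 1}; with 0 ≤ l_f ≤ n_f−1 = 4, the allowed l_f values are {1}.
For l_f = 1: m_f ∈ {m_i−1, m_i, m_i+1} ∩ [−1, 1] = {-1, 0, 1} → 3 states.
Total: 3.

3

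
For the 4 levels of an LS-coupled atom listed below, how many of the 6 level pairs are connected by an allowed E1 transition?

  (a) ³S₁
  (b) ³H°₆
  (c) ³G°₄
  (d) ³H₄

1

(a)–(b): forbidden (ΔL, ΔJ).
(a)–(c): forbidden (ΔL, ΔJ).
(a)–(d): forbidden (parity, ΔL, ΔJ).
(b)–(c): forbidden (parity, ΔJ).
(b)–(d): forbidden (ΔJ).
(c)–(d): allowed.
Allowed pairs: 1 of 6.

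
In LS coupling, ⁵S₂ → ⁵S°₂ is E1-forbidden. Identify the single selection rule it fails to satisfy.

the L=0 ↔ L=0 exclusion

Reading off the term symbols: S 2→2, L 0→0, J 2→2, parity even→odd.
ΔS = 0: S: 2 → 2 — satisfied.
ΔJ = 0, ±1 (not J=0↔0): J: 2 → 2, ΔJ = +0 — satisfied.
Parity must change: even → odd — satisfied.
ΔL = 0, ±1 (not L=0↔0): L: 0 → 0, ΔL = +0 — violated.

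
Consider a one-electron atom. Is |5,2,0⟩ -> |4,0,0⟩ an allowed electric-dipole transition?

Initial l = 2, final l = 0, so Δl = -2. E1 requires Δl = ±1: ✗.
Δm_l = 0 − (0) = +0. E1 requires Δm_l = 0, ±1: ✓.
The transition is electric-dipole forbidden.

forbidden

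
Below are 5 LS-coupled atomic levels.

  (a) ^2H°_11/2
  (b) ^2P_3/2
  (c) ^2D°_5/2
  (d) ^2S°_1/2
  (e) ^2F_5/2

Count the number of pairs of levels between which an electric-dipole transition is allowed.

(a)–(b): forbidden (ΔL, ΔJ).
(a)–(c): forbidden (parity, ΔL, ΔJ).
(a)–(d): forbidden (parity, ΔL, ΔJ).
(a)–(e): forbidden (ΔL, ΔJ).
(b)–(c): allowed.
(b)–(d): allowed.
(b)–(e): forbidden (parity, ΔL).
(c)–(d): forbidden (parity, ΔL, ΔJ).
(c)–(e): allowed.
(d)–(e): forbidden (ΔL, ΔJ).
Allowed pairs: 3 of 10.

3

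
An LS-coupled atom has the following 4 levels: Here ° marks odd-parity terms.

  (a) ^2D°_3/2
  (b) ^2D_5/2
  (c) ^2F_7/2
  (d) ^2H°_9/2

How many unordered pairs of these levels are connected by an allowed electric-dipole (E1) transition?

(a)–(b): allowed.
(a)–(c): forbidden (ΔJ).
(a)–(d): forbidden (parity, ΔL, ΔJ).
(b)–(c): forbidden (parity).
(b)–(d): forbidden (ΔL, ΔJ).
(c)–(d): forbidden (ΔL).
Allowed pairs: 1 of 6.

1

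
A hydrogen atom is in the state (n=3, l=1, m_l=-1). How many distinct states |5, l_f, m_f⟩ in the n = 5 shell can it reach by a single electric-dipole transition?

E1 requires Δl = ±1, so l_f ∈ {0, 2}; with 0 ≤ l_f ≤ n_f−1 = 4, the allowed l_f values are {0, 2}.
For l_f = 0: m_f ∈ {m_i−1, m_i, m_i+1} ∩ [−0, 0] = {0} → 1 state.
For l_f = 2: m_f ∈ {m_i−1, m_i, m_i+1} ∩ [−2, 2] = {-2, -1, 0} → 3 states.
Total: 4.

4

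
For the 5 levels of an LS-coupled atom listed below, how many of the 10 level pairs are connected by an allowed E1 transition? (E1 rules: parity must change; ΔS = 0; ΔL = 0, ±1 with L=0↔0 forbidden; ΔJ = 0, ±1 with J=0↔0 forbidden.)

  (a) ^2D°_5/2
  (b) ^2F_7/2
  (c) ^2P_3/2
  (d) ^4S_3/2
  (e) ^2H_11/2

2

(a)–(b): allowed.
(a)–(c): allowed.
(a)–(d): forbidden (ΔS, ΔL).
(a)–(e): forbidden (ΔL, ΔJ).
(b)–(c): forbidden (parity, ΔL, ΔJ).
(b)–(d): forbidden (parity, ΔS, ΔL, ΔJ).
(b)–(e): forbidden (parity, ΔL, ΔJ).
(c)–(d): forbidden (parity, ΔS).
(c)–(e): forbidden (parity, ΔL, ΔJ).
(d)–(e): forbidden (parity, ΔS, ΔL, ΔJ).
Allowed pairs: 2 of 10.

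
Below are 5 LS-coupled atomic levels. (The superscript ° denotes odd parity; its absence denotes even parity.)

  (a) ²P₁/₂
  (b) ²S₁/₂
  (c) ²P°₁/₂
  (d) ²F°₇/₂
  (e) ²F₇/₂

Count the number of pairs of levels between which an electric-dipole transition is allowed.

3

(a)–(b): forbidden (parity).
(a)–(c): allowed.
(a)–(d): forbidden (ΔL, ΔJ).
(a)–(e): forbidden (parity, ΔL, ΔJ).
(b)–(c): allowed.
(b)–(d): forbidden (ΔL, ΔJ).
(b)–(e): forbidden (parity, ΔL, ΔJ).
(c)–(d): forbidden (parity, ΔL, ΔJ).
(c)–(e): forbidden (ΔL, ΔJ).
(d)–(e): allowed.
Allowed pairs: 3 of 10.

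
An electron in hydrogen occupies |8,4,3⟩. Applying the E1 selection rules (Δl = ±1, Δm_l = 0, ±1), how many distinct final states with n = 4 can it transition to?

2

E1 requires Δl = ±1, so l_f ∈ {3, 5}; with 0 ≤ l_f ≤ n_f−1 = 3, the allowed l_f values are {3}.
For l_f = 3: m_f ∈ {m_i−1, m_i, m_i+1} ∩ [−3, 3] = {2, 3} → 2 states.
Total: 2.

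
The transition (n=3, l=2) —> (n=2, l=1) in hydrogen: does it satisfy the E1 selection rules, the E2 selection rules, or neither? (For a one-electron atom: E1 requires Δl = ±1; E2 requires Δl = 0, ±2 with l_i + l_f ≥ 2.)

E1

Δl = 1 − 2 = -1; l_i + l_f = 3.
E1 (Δl = ±1): satisfied.
E2 (Δl = 0,±2, l_i+l_f ≥ 2): not satisfied.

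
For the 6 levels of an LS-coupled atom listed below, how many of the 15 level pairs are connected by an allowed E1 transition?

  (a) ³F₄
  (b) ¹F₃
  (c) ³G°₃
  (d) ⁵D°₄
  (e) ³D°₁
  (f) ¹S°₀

(a)–(b): forbidden (parity, ΔS).
(a)–(c): allowed.
(a)–(d): forbidden (ΔS).
(a)–(e): forbidden (ΔJ).
(a)–(f): forbidden (ΔS, ΔL, ΔJ).
(b)–(c): forbidden (ΔS).
(b)–(d): forbidden (ΔS).
(b)–(e): forbidden (ΔS, ΔJ).
(b)–(f): forbidden (ΔL, ΔJ).
(c)–(d): forbidden (parity, ΔS, ΔL).
(c)–(e): forbidden (parity, ΔL, ΔJ).
(c)–(f): forbidden (parity, ΔS, ΔL, ΔJ).
(d)–(e): forbidden (parity, ΔS, ΔJ).
(d)–(f): forbidden (parity, ΔS, ΔL, ΔJ).
(e)–(f): forbidden (parity, ΔS, ΔL).
Allowed pairs: 1 of 15.

1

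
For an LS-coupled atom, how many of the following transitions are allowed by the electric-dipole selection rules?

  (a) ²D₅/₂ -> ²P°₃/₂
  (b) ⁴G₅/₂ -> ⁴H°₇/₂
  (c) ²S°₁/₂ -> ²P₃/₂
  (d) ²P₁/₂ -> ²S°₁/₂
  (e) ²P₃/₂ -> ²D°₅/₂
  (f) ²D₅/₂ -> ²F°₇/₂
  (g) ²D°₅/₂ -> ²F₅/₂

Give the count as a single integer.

(a) allowed
(b) allowed
(c) allowed
(d) allowed
(e) allowed
(f) allowed
(g) allowed
Total allowed: 7 of 7.

7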